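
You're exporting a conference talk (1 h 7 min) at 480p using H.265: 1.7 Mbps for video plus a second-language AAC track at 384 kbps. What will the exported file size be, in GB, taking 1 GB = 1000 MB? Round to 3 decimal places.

1 h 7 min = 67 min = 4020 s
Audio: 384 kbps = 0.384 Mbps.
Total bitrate: 1.7 + 0.384 = 2.084 Mbps.
Stream data: 2.084 Mbps × 4020 s = 8377.7 Mb.
8,378 Mb ÷ 8 = 1,047 MB → 1.047 GB.

1.047 GB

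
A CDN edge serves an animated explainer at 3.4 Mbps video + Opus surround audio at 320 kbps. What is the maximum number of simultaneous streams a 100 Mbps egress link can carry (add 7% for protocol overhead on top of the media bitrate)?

Audio: 320 kbps = 0.320 Mbps.
Per-viewer media rate: 3.720 Mbps.
On the wire with 7% overhead: 3.980 Mbps.
100 Mbps = 100.0 Mbps; 100.0 / 3.980 = 25.12 → 25 viewers.

25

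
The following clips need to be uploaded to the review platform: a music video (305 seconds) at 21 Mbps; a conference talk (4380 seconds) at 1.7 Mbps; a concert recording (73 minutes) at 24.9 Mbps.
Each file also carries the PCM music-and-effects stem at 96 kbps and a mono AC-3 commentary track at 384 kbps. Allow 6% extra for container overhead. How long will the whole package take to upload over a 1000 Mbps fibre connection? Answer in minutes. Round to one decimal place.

2.2 minutes

Audio total: 96 + 384 = 480 kbps = 0.480 Mbps.
music video: 21.480 Mbps × 305 s × 1.06 = 6944.5 Mb
conference talk: 2.180 Mbps × 4380 s × 1.06 = 10121.3 Mb
concert recording: 25.380 Mbps × 4380 s × 1.06 = 117834.3 Mb
Total: 134900.1 Mb = 16862.5 MB.
At 1000 Mbps: 134900.1 / 1000 = 135 s ≈ 2.25 minutes.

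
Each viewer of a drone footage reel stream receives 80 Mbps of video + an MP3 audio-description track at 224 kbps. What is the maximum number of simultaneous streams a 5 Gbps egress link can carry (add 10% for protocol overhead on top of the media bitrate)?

56

Audio: 224 kbps = 0.224 Mbps.
Per-viewer media rate: 80.224 Mbps.
On the wire with 10% overhead: 88.246 Mbps.
5 Gbps = 5,000 Mbps; 5,000 / 88.246 = 56.66 → 56 viewers.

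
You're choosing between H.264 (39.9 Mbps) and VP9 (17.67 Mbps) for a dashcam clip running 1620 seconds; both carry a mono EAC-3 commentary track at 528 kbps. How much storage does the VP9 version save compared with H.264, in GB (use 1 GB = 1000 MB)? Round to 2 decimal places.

4.50 GB

Audio: 528 kbps = 0.528 Mbps.
H.264: 40.428 Mbps × 1620 s = 65493.4 Mb = 8.187 GB.
VP9: 18.198 Mbps × 1620 s = 29480.8 Mb = 3.685 GB.
Saving: 8.187 − 3.685 = 4.502 GB.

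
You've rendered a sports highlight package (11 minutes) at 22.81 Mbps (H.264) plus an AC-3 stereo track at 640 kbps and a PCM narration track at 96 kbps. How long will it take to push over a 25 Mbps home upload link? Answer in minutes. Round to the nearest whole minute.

11 min = 660 s
Audio total: 640 + 96 = 736 kbps = 0.736 Mbps.
Total bitrate: 23.546 Mbps.
File: 23.546 Mbps × 660 s = 15540.4 Mb.
At 25 Mbps: 15540.4 / 25 = 621.6 s ≈ 10.4 minutes.

10 minutes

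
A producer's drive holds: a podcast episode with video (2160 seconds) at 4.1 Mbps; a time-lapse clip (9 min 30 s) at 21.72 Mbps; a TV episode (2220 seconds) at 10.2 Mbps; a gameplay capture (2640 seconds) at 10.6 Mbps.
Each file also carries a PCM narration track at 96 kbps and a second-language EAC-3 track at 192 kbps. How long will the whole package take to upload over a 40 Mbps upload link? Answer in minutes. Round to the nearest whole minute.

31 minutes

Audio total: 96 + 192 = 288 kbps = 0.288 Mbps.
podcast episode with video: 4.388 Mbps × 2160 s = 9478.1 Mb
time-lapse clip: 22.008 Mbps × 570 s = 12544.6 Mb
TV episode: 10.488 Mbps × 2220 s = 23283.4 Mb
gameplay capture: 10.888 Mbps × 2640 s = 28744.3 Mb
Total: 74050.3 Mb = 9256.3 MB.
At 40 Mbps: 74050.3 / 40 = 1851 s ≈ 30.9 minutes.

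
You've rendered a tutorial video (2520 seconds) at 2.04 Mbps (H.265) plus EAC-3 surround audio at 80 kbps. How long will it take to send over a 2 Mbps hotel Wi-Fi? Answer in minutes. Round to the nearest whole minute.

Audio: 80 kbps = 0.080 Mbps.
Total bitrate: 2.120 Mbps.
File: 2.120 Mbps × 2520 s = 5342.4 Mb.
At 2 Mbps: 5342.4 / 2 = 2671.2 s ≈ 44.5 minutes.

45 minutes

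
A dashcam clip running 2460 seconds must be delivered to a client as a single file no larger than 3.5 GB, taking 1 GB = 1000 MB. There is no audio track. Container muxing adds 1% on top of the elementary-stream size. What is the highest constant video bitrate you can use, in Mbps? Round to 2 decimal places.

Budget: 3.5 GB = 28000.0 Mb.
Stream payload after overhead: 28000.0 / 1.01 = 27722.8 Mb.
Total bitrate budget: 27722.8 Mb / 2460 s = 11.269 Mbps.

11.27 Mbps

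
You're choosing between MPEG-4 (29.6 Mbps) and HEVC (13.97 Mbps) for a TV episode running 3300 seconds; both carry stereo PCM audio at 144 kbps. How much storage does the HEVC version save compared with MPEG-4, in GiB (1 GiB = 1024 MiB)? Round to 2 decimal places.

Audio: 144 kbps = 0.144 Mbps.
MPEG-4: 29.744 Mbps × 3300 s = 98155.2 Mb = 11.427 GiB.
HEVC: 14.114 Mbps × 3300 s = 46576.2 Mb = 5.422 GiB.
Saving: 11.427 − 5.422 = 6.005 GiB.

6.00 GiB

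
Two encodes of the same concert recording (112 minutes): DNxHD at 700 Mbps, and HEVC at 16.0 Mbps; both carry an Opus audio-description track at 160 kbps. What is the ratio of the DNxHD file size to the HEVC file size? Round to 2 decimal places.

43.33

112 min = 6720 s
Audio: 160 kbps = 0.160 Mbps.
DNxHD: 700.160 Mbps × 6720 s = 4705075.2 Mb = 547.743 GiB.
HEVC: 16.160 Mbps × 6720 s = 108595.2 Mb = 12.642 GiB.
Ratio: 547.743 / 12.642 = 43.327.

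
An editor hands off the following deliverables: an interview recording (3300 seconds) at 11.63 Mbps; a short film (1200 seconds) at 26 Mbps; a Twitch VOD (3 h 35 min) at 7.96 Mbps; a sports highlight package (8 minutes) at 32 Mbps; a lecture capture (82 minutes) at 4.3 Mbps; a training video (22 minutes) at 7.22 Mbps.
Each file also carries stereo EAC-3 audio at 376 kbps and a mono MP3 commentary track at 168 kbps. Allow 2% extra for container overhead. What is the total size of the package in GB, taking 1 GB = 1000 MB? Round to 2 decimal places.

Audio total: 376 + 168 = 544 kbps = 0.544 Mbps.
interview recording: 12.174 Mbps × 3300 s × 1.02 = 40977.7 Mb
short film: 26.544 Mbps × 1200 s × 1.02 = 32489.9 Mb
Twitch VOD: 8.504 Mbps × 12900 s × 1.02 = 111895.6 Mb
sports highlight package: 32.544 Mbps × 480 s × 1.02 = 15933.5 Mb
lecture capture: 4.844 Mbps × 4920 s × 1.02 = 24309.1 Mb
training video: 7.764 Mbps × 1320 s × 1.02 = 10453.4 Mb
Total: 236059.3 Mb = 29507.4 MB.
= 29.51 GB.

29.51 GB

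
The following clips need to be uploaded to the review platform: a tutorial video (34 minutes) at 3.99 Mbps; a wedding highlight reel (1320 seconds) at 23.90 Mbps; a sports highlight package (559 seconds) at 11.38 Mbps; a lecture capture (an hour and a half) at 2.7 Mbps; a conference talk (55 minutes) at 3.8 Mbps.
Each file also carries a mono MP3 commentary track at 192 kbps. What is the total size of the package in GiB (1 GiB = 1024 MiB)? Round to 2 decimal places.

Audio: 192 kbps = 0.192 Mbps.
tutorial video: 4.182 Mbps × 2040 s = 8531.3 Mb
wedding highlight reel: 24.092 Mbps × 1320 s = 31801.4 Mb
sports highlight package: 11.572 Mbps × 559 s = 6468.7 Mb
lecture capture: 2.892 Mbps × 5400 s = 15616.8 Mb
conference talk: 3.992 Mbps × 3300 s = 13173.6 Mb
Total: 75591.9 Mb = 9449.0 MB.
= 8.800 GiB.

8.80 GiB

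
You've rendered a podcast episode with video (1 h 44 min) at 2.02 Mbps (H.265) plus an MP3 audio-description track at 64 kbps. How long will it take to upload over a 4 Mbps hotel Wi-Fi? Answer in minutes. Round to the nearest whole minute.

54 minutes

1 h 44 min = 104 min = 6240 s
Audio: 64 kbps = 0.064 Mbps.
Total bitrate: 2.084 Mbps.
File: 2.084 Mbps × 6240 s = 13004.2 Mb.
At 4 Mbps: 13004.2 / 4 = 3251.0 s ≈ 54.2 minutes.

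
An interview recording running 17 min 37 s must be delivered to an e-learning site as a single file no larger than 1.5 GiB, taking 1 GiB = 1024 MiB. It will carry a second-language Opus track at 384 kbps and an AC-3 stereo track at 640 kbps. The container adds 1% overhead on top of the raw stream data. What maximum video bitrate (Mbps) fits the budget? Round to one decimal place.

11.0 Mbps

Budget: 1.5 GiB = 12884.9 Mb.
Stream payload after overhead: 12884.9 / 1.01 = 12757.3 Mb.
17 min 37 s = 1057 s
Total bitrate budget: 12757.3 Mb / 1057 s = 12.069 Mbps.
Audio total: 384 + 640 = 1024 kbps = 1.024 Mbps.
Video: 12.069 − 1.024 = 11.045 Mbps.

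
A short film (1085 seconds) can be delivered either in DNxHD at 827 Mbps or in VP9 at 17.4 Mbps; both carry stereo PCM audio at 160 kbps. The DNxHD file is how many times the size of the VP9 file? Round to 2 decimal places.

Audio: 160 kbps = 0.160 Mbps.
DNxHD: 827.160 Mbps × 1085 s = 897468.6 Mb = 112.184 GB.
VP9: 17.560 Mbps × 1085 s = 19052.6 Mb = 2.382 GB.
Ratio: 112.184 / 2.382 = 47.105.

47.10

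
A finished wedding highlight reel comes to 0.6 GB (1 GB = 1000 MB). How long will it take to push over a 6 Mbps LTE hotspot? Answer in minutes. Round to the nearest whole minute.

13 minutes

File: 0.6 GB = 4800.0 Mb.
At 6 Mbps: 4800.0 / 6 = 800.0 s ≈ 13.3 minutes.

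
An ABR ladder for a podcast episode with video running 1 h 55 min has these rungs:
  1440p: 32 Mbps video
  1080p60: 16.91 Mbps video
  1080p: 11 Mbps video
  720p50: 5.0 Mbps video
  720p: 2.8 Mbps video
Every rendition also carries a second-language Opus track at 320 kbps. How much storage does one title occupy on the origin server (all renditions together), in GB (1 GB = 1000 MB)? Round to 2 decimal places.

1 h 55 min = 115 min = 6900 s
Audio: 320 kbps = 0.320 Mbps.
Sum of rendition bitrates: (32+0.320) + (16.91+0.320) + (11+0.320) + (5.0+0.320) + (2.8+0.320) = 69.310 Mbps.
× 6900 s = 478,239 Mb = 59,780 MB = 59.78 GB.

59.78 GB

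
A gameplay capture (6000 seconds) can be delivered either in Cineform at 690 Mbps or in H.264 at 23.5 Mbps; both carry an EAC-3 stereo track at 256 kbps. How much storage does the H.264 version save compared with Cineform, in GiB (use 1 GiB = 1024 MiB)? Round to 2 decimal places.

465.54 GiB

Audio: 256 kbps = 0.256 Mbps.
Cineform: 690.256 Mbps × 6000 s = 4141536.0 Mb = 482.138 GiB.
H.264: 23.756 Mbps × 6000 s = 142536.0 Mb = 16.593 GiB.
Saving: 482.138 − 16.593 = 465.545 GiB.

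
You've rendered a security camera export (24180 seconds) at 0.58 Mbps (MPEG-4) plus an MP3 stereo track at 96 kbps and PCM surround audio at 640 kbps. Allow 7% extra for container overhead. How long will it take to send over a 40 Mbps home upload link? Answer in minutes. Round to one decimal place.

14.2 minutes

Audio total: 96 + 640 = 736 kbps = 0.736 Mbps.
Total bitrate: 1.316 Mbps.
File: 1.316 Mbps × 24180 s = 31820.9 Mb.
With 7% container overhead: ×1.07. → 34048.3 Mb.
At 40 Mbps: 34048.3 / 40 = 851.2 s ≈ 14.2 minutes.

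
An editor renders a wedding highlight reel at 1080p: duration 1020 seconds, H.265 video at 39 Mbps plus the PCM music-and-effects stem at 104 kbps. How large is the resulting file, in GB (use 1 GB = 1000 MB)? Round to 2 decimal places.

Audio: 104 kbps = 0.104 Mbps.
Total bitrate: 39 + 0.104 = 39.104 Mbps.
Stream data: 39.104 Mbps × 1020 s = 39886.1 Mb.
39,886 Mb ÷ 8 = 4,986 MB → 4.986 GB.

4.99 GB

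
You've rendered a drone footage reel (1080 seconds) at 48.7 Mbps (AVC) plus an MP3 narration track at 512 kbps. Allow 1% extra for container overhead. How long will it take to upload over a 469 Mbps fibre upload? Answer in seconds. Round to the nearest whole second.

114 seconds

Audio: 512 kbps = 0.512 Mbps.
Total bitrate: 49.212 Mbps.
File: 49.212 Mbps × 1080 s = 53149.0 Mb.
With 1% container overhead: ×1.01. → 53680.4 Mb.
At 469 Mbps: 53680.4 / 469 = 114.5 s ≈ 114 seconds.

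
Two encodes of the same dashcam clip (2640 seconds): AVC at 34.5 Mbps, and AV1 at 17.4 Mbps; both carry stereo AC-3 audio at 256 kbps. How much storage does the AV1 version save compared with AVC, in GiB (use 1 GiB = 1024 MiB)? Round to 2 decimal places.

Audio: 256 kbps = 0.256 Mbps.
AVC: 34.756 Mbps × 2640 s = 91755.8 Mb = 10.682 GiB.
AV1: 17.656 Mbps × 2640 s = 46611.8 Mb = 5.426 GiB.
Saving: 10.682 − 5.426 = 5.255 GiB.

5.26 GiB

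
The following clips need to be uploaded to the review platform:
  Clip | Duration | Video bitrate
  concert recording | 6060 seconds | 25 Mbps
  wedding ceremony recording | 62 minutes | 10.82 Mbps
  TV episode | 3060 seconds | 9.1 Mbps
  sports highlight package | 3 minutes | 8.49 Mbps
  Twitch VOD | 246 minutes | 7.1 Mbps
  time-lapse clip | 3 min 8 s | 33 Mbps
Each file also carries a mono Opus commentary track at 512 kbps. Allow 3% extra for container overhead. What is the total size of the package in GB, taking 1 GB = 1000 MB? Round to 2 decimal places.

44.60 GB

Audio: 512 kbps = 0.512 Mbps.
concert recording: 25.512 Mbps × 6060 s × 1.03 = 159240.8 Mb
wedding ceremony recording: 11.332 Mbps × 3720 s × 1.03 = 43419.7 Mb
TV episode: 9.612 Mbps × 3060 s × 1.03 = 30295.1 Mb
sports highlight package: 9.002 Mbps × 180 s × 1.03 = 1669.0 Mb
Twitch VOD: 7.612 Mbps × 14760 s × 1.03 = 115723.7 Mb
time-lapse clip: 33.512 Mbps × 188 s × 1.03 = 6489.3 Mb
Total: 356837.5 Mb = 44604.7 MB.
= 44.60 GB.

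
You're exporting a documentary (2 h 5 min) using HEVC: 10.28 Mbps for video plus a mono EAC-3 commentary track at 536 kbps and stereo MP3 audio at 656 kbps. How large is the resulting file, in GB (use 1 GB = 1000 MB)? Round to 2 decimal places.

2 h 5 min = 125 min = 7500 s
Audio total: 536 + 656 = 1192 kbps = 1.192 Mbps.
Total bitrate: 10.28 + 1.192 = 11.472 Mbps.
Stream data: 11.472 Mbps × 7500 s = 86040.0 Mb.
86,040 Mb ÷ 8 = 10,755 MB → 10.76 GB.

10.76 GB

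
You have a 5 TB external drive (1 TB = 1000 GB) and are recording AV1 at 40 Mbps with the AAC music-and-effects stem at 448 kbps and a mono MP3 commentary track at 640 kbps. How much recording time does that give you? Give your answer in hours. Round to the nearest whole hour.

270 hours

Audio total: 448 + 640 = 1088 kbps = 1.088 Mbps.
Total bitrate: 40 + 1.088 = 41.088 Mbps.
Capacity: 5 TB = 40,000,000 Mb.
Recording time: 40,000,000 / 41.088 = 973,520 s ≈ 270 hours.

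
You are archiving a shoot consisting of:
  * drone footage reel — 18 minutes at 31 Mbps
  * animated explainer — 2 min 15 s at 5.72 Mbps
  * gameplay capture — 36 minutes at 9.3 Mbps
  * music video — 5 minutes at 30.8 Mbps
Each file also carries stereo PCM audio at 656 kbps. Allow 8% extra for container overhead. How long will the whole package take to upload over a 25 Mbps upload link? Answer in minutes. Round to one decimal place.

47.5 minutes

Audio: 656 kbps = 0.656 Mbps.
drone footage reel: 31.656 Mbps × 1080 s × 1.08 = 36923.6 Mb
animated explainer: 6.376 Mbps × 135 s × 1.08 = 929.6 Mb
gameplay capture: 9.956 Mbps × 2160 s × 1.08 = 23225.4 Mb
music video: 31.456 Mbps × 300 s × 1.08 = 10191.7 Mb
Total: 71270.3 Mb = 8908.8 MB.
At 25 Mbps: 71270.3 / 25 = 2851 s ≈ 47.5 minutes.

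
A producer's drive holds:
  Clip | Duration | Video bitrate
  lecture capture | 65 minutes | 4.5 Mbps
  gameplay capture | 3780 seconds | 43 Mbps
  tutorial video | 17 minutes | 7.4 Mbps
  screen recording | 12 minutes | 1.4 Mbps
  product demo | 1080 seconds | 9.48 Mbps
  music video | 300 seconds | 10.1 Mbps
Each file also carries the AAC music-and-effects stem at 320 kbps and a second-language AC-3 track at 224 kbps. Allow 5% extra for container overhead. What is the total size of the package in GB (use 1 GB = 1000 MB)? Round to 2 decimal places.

Audio total: 320 + 224 = 544 kbps = 0.544 Mbps.
lecture capture: 5.044 Mbps × 3900 s × 1.05 = 20655.2 Mb
gameplay capture: 43.544 Mbps × 3780 s × 1.05 = 172826.1 Mb
tutorial video: 7.944 Mbps × 1020 s × 1.05 = 8508.0 Mb
screen recording: 1.944 Mbps × 720 s × 1.05 = 1469.7 Mb
product demo: 10.024 Mbps × 1080 s × 1.05 = 11367.2 Mb
music video: 10.644 Mbps × 300 s × 1.05 = 3352.9 Mb
Total: 218179.1 Mb = 27272.4 MB.
= 27.27 GB.

27.27 GB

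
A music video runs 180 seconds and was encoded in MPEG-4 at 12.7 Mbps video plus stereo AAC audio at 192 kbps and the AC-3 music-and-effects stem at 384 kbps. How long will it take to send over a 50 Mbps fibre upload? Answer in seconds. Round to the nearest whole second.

Audio total: 192 + 384 = 576 kbps = 0.576 Mbps.
Total bitrate: 13.276 Mbps.
File: 13.276 Mbps × 180 s = 2389.7 Mb.
At 50 Mbps: 2389.7 / 50 = 47.8 s ≈ 47.8 seconds.

48 seconds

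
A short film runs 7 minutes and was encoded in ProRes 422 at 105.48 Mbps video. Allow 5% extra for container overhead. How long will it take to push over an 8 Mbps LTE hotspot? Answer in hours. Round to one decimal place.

7 min = 420 s
File: 105.480 Mbps × 420 s = 44301.6 Mb.
With 5% container overhead: ×1.05. → 46516.7 Mb.
At 8 Mbps: 46516.7 / 8 = 5814.6 s ≈ 1.62 hours.

1.6 hours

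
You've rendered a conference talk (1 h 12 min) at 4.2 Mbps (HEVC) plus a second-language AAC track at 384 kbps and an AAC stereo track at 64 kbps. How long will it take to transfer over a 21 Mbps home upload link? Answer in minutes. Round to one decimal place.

15.9 minutes

1 h 12 min = 72 min = 4320 s
Audio total: 384 + 64 = 448 kbps = 0.448 Mbps.
Total bitrate: 4.648 Mbps.
File: 4.648 Mbps × 4320 s = 20079.4 Mb.
At 21 Mbps: 20079.4 / 21 = 956.2 s ≈ 15.9 minutes.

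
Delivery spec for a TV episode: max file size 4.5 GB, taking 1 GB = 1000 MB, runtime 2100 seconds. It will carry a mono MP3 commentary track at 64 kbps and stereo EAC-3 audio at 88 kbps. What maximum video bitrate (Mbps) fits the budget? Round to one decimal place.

17.0 Mbps

Budget: 4.5 GB = 36000.0 Mb.
Total bitrate budget: 36000.0 Mb / 2100 s = 17.143 Mbps.
Audio total: 64 + 88 = 152 kbps = 0.152 Mbps.
Video: 17.143 − 0.152 = 16.991 Mbps.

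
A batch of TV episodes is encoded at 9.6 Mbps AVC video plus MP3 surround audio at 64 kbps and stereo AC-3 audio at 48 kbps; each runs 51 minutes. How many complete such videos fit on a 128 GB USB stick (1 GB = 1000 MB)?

51 min = 3060 s
Audio total: 64 + 48 = 112 kbps = 0.112 Mbps.
Total bitrate: 9.712 Mbps.
Per item: 9.712 Mbps × 3060 s = 29,719 Mb = 3,715 MB.
Capacity: 128 GB = 1,024,000 Mb; 34.46 items → 34 complete.

34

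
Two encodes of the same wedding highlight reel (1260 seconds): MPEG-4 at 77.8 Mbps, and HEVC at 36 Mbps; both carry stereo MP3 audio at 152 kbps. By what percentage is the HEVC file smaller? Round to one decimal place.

53.6%

Audio: 152 kbps = 0.152 Mbps.
MPEG-4: 77.952 Mbps × 1260 s = 98219.5 Mb = 12.277 GB.
HEVC: 36.152 Mbps × 1260 s = 45551.5 Mb = 5.694 GB.
Reduction: (1 − 5.694/12.277) × 100 = 53.62%.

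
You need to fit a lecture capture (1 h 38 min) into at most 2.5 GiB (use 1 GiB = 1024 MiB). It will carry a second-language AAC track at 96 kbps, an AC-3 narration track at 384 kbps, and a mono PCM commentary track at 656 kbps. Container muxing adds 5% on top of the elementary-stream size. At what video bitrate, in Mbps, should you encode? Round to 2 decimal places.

Budget: 2.5 GiB = 21474.8 Mb.
Stream payload after overhead: 21474.8 / 1.05 = 20452.2 Mb.
1 h 38 min = 98 min = 5880 s
Total bitrate budget: 20452.2 Mb / 5880 s = 3.478 Mbps.
Audio total: 96 + 384 + 656 = 1136 kbps = 1.136 Mbps.
Video: 3.478 − 1.136 = 2.342 Mbps.

2.34 Mbps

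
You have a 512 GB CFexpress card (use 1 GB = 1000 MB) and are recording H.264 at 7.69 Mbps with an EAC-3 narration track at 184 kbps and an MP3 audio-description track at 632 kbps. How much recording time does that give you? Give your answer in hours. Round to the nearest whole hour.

Audio total: 184 + 632 = 816 kbps = 0.816 Mbps.
Total bitrate: 7.69 + 0.816 = 8.506 Mbps.
Capacity: 512 GB = 4,096,000 Mb.
Recording time: 4,096,000 / 8.506 = 481,542 s ≈ 134 hours.

134 hours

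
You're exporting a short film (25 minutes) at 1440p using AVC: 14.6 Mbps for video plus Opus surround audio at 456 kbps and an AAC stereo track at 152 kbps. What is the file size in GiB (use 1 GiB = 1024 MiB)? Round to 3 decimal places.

25 min = 1500 s
Audio total: 456 + 152 = 608 kbps = 0.608 Mbps.
Total bitrate: 14.6 + 0.608 = 15.208 Mbps.
Stream data: 15.208 Mbps × 1500 s = 22812.0 Mb.
22,812 Mb = 2,851,500,000 bytes ÷ 1,073,741,824 = 2.656 GiB.

2.656 GiB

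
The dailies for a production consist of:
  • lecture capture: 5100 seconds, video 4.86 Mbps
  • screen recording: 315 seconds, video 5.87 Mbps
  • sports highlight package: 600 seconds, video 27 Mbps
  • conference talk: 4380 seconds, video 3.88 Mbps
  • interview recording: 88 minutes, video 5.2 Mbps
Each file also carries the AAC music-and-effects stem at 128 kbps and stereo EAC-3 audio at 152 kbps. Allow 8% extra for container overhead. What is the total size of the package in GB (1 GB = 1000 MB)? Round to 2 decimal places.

Audio total: 128 + 152 = 280 kbps = 0.280 Mbps.
lecture capture: 5.140 Mbps × 5100 s × 1.08 = 28311.1 Mb
screen recording: 6.150 Mbps × 315 s × 1.08 = 2092.2 Mb
sports highlight package: 27.280 Mbps × 600 s × 1.08 = 17677.4 Mb
conference talk: 4.160 Mbps × 4380 s × 1.08 = 19678.5 Mb
interview recording: 5.480 Mbps × 5280 s × 1.08 = 31249.2 Mb
Total: 99008.4 Mb = 12376.1 MB.
= 12.38 GB.

12.38 GB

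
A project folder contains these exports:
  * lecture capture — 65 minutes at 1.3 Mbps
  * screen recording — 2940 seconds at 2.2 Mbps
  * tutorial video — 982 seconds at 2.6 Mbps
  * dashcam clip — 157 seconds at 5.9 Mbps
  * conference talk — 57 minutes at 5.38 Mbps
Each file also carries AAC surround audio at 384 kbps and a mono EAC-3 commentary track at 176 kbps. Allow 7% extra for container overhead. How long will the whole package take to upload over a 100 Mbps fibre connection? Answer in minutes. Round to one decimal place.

7.1 minutes

Audio total: 384 + 176 = 560 kbps = 0.560 Mbps.
lecture capture: 1.860 Mbps × 3900 s × 1.07 = 7761.8 Mb
screen recording: 2.760 Mbps × 2940 s × 1.07 = 8682.4 Mb
tutorial video: 3.160 Mbps × 982 s × 1.07 = 3320.3 Mb
dashcam clip: 6.460 Mbps × 157 s × 1.07 = 1085.2 Mb
conference talk: 5.940 Mbps × 3420 s × 1.07 = 21736.8 Mb
Total: 42586.6 Mb = 5323.3 MB.
At 100 Mbps: 42586.6 / 100 = 426 s ≈ 7.1 minutes.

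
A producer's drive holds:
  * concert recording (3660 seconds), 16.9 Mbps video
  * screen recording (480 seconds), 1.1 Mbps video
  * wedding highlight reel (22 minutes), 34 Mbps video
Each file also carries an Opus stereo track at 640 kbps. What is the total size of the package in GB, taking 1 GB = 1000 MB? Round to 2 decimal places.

13.84 GB

Audio: 640 kbps = 0.640 Mbps.
concert recording: 17.540 Mbps × 3660 s = 64196.4 Mb
screen recording: 1.740 Mbps × 480 s = 835.2 Mb
wedding highlight reel: 34.640 Mbps × 1320 s = 45724.8 Mb
Total: 110756.4 Mb = 13844.5 MB.
= 13.84 GB.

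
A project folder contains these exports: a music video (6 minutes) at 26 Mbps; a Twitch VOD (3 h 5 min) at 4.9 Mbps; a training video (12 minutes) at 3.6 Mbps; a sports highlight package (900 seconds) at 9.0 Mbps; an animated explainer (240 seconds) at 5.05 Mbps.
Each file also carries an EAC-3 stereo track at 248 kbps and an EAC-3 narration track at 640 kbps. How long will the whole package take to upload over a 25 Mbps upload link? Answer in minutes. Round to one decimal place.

Audio total: 248 + 640 = 888 kbps = 0.888 Mbps.
music video: 26.888 Mbps × 360 s = 9679.7 Mb
Twitch VOD: 5.788 Mbps × 11100 s = 64246.8 Mb
training video: 4.488 Mbps × 720 s = 3231.4 Mb
sports highlight package: 9.888 Mbps × 900 s = 8899.2 Mb
animated explainer: 5.938 Mbps × 240 s = 1425.1 Mb
Total: 87482.2 Mb = 10935.3 MB.
At 25 Mbps: 87482.2 / 25 = 3499 s ≈ 58.3 minutes.

58.3 minutes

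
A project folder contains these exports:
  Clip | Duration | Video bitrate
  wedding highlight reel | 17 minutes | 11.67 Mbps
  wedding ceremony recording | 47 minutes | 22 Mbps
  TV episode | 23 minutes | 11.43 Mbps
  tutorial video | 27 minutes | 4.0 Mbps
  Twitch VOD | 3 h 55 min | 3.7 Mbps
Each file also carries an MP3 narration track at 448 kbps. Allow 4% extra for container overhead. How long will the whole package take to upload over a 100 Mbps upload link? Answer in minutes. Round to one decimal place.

Audio: 448 kbps = 0.448 Mbps.
wedding highlight reel: 12.118 Mbps × 1020 s × 1.04 = 12854.8 Mb
wedding ceremony recording: 22.448 Mbps × 2820 s × 1.04 = 65835.5 Mb
TV episode: 11.878 Mbps × 1380 s × 1.04 = 17047.3 Mb
tutorial video: 4.448 Mbps × 1620 s × 1.04 = 7494.0 Mb
Twitch VOD: 4.148 Mbps × 14100 s × 1.04 = 60826.3 Mb
Total: 164057.8 Mb = 20507.2 MB.
At 100 Mbps: 164057.8 / 100 = 1641 s ≈ 27.3 minutes.

27.3 minutes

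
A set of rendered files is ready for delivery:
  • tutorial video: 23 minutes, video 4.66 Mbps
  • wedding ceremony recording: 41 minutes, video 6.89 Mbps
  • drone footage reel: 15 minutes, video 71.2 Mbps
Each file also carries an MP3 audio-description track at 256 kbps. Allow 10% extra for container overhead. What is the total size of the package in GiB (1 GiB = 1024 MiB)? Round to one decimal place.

11.4 GiB

Audio: 256 kbps = 0.256 Mbps.
tutorial video: 4.916 Mbps × 1380 s × 1.10 = 7462.5 Mb
wedding ceremony recording: 7.146 Mbps × 2460 s × 1.10 = 19337.1 Mb
drone footage reel: 71.456 Mbps × 900 s × 1.10 = 70741.4 Mb
Total: 97541.0 Mb = 12192.6 MB.
= 11.36 GiB.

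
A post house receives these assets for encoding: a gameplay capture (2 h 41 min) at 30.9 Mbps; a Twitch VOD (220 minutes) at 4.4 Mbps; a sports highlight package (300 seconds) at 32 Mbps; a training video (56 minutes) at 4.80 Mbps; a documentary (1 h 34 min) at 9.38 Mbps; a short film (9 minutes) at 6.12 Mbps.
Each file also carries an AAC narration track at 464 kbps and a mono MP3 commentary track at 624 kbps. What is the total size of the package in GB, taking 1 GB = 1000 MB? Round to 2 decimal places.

59.26 GB

Audio total: 464 + 624 = 1088 kbps = 1.088 Mbps.
gameplay capture: 31.988 Mbps × 9660 s = 309004.1 Mb
Twitch VOD: 5.488 Mbps × 13200 s = 72441.6 Mb
sports highlight package: 33.088 Mbps × 300 s = 9926.4 Mb
training video: 5.888 Mbps × 3360 s = 19783.7 Mb
documentary: 10.468 Mbps × 5640 s = 59039.5 Mb
short film: 7.208 Mbps × 540 s = 3892.3 Mb
Total: 474087.6 Mb = 59260.9 MB.
= 59.26 GB.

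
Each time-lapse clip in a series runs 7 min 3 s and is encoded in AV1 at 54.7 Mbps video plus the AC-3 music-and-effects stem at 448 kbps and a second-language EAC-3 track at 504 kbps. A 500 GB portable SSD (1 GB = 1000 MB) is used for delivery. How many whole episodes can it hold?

7 min 3 s = 423 s
Audio total: 448 + 504 = 952 kbps = 0.952 Mbps.
Total bitrate: 55.652 Mbps.
Per item: 55.652 Mbps × 423 s = 23,541 Mb = 2,943 MB.
Capacity: 500 GB = 4,000,000 Mb; 169.92 items → 169 complete.

169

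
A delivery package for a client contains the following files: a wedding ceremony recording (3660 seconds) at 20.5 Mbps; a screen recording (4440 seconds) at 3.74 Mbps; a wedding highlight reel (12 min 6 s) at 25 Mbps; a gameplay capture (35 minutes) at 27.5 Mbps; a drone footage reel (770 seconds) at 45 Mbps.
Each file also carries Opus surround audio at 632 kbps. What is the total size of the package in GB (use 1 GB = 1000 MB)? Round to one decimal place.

Audio: 632 kbps = 0.632 Mbps.
wedding ceremony recording: 21.132 Mbps × 3660 s = 77343.1 Mb
screen recording: 4.372 Mbps × 4440 s = 19411.7 Mb
wedding highlight reel: 25.632 Mbps × 726 s = 18608.8 Mb
gameplay capture: 28.132 Mbps × 2100 s = 59077.2 Mb
drone footage reel: 45.632 Mbps × 770 s = 35136.6 Mb
Total: 209577.5 Mb = 26197.2 MB.
= 26.20 GB.

26.2 GB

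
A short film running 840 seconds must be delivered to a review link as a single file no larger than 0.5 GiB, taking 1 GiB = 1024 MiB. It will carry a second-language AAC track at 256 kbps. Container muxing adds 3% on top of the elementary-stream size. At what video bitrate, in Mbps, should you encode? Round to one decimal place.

4.7 Mbps

Budget: 0.5 GiB = 4295.0 Mb.
Stream payload after overhead: 4295.0 / 1.03 = 4169.9 Mb.
Total bitrate budget: 4169.9 Mb / 840 s = 4.964 Mbps.
Audio: 256 kbps = 0.256 Mbps.
Video: 4.964 − 0.256 = 4.708 Mbps.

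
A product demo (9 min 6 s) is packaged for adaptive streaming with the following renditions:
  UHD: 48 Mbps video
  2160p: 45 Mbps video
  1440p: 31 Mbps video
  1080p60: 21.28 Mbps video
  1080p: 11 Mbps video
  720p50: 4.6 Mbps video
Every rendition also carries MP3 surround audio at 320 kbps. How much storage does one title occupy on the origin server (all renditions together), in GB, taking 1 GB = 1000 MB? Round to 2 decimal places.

9 min 6 s = 546 s
Audio: 320 kbps = 0.320 Mbps.
Sum of rendition bitrates: (48+0.320) + (45+0.320) + (31+0.320) + (21.28+0.320) + (11+0.320) + (4.6+0.320) = 162.800 Mbps.
× 546 s = 88,889 Mb = 11,111 MB = 11.11 GB.

11.11 GB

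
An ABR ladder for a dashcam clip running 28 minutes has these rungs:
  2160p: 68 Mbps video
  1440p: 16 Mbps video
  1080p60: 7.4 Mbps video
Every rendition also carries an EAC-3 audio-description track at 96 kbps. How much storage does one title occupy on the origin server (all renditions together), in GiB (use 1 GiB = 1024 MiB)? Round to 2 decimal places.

17.93 GiB

28 min = 1680 s
Audio: 96 kbps = 0.096 Mbps.
Sum of rendition bitrates: (68+0.096) + (16+0.096) + (7.4+0.096) = 91.688 Mbps.
× 1680 s = 154,036 Mb = 19,254 MB = 17.93 GiB.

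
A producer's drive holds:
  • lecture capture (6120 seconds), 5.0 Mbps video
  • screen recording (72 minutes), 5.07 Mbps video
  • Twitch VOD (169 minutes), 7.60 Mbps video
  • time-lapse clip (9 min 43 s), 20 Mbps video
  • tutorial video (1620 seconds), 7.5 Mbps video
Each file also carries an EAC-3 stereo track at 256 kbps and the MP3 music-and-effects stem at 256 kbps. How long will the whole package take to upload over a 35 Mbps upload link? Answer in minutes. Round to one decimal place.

78.6 minutes

Audio total: 256 + 256 = 512 kbps = 0.512 Mbps.
lecture capture: 5.512 Mbps × 6120 s = 33733.4 Mb
screen recording: 5.582 Mbps × 4320 s = 24114.2 Mb
Twitch VOD: 8.112 Mbps × 10140 s = 82255.7 Mb
time-lapse clip: 20.512 Mbps × 583 s = 11958.5 Mb
tutorial video: 8.012 Mbps × 1620 s = 12979.4 Mb
Total: 165041.3 Mb = 20630.2 MB.
At 35 Mbps: 165041.3 / 35 = 4715 s ≈ 78.6 minutes.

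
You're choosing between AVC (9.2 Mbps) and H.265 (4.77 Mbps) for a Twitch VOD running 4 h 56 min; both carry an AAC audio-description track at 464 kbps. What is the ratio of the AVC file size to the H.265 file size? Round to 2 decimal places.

1.85

4 h 56 min = 296 min = 17760 s
Audio: 464 kbps = 0.464 Mbps.
AVC: 9.664 Mbps × 17760 s = 171632.6 Mb = 19.981 GiB.
H.265: 5.234 Mbps × 17760 s = 92955.8 Mb = 10.821 GiB.
Ratio: 19.981 / 10.821 = 1.846.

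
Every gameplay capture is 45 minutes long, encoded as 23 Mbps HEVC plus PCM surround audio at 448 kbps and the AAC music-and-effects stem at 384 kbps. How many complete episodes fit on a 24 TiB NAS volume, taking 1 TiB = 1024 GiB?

3280

45 min = 2700 s
Audio total: 448 + 384 = 832 kbps = 0.832 Mbps.
Total bitrate: 23.832 Mbps.
Per item: 23.832 Mbps × 2700 s = 64,346 Mb = 8,043 MB.
Capacity: 24 TiB = 211,106,233 Mb; 3280.78 items → 3280 complete.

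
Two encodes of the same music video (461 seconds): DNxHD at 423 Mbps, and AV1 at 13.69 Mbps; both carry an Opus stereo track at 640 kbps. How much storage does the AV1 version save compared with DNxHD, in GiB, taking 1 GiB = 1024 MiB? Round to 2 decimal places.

21.97 GiB

Audio: 640 kbps = 0.640 Mbps.
DNxHD: 423.640 Mbps × 461 s = 195298.0 Mb = 22.736 GiB.
AV1: 14.330 Mbps × 461 s = 6606.1 Mb = 0.769 GiB.
Saving: 22.736 − 0.769 = 21.967 GiB.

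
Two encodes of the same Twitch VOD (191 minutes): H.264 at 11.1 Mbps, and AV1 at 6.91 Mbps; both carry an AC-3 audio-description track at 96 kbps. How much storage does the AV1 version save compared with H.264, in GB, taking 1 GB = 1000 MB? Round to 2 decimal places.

191 min = 11460 s
Audio: 96 kbps = 0.096 Mbps.
H.264: 11.196 Mbps × 11460 s = 128306.2 Mb = 16.038 GB.
AV1: 7.006 Mbps × 11460 s = 80288.8 Mb = 10.036 GB.
Saving: 16.038 − 10.036 = 6.002 GB.

6.00 GB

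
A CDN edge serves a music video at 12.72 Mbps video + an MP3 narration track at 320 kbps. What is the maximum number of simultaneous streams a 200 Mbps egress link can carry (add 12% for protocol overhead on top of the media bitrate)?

Audio: 320 kbps = 0.320 Mbps.
Per-viewer media rate: 13.040 Mbps.
On the wire with 12% overhead: 14.605 Mbps.
200 Mbps = 200.0 Mbps; 200.0 / 14.605 = 13.69 → 13 viewers.

13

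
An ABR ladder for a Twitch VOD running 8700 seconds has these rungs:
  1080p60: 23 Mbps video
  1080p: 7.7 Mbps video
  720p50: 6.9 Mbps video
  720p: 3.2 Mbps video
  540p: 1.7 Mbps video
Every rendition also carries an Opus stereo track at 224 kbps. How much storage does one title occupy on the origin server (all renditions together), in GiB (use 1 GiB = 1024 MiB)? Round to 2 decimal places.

44.18 GiB

Audio: 224 kbps = 0.224 Mbps.
Sum of rendition bitrates: (23+0.224) + (7.7+0.224) + (6.9+0.224) + (3.2+0.224) + (1.7+0.224) = 43.620 Mbps.
× 8700 s = 379,494 Mb = 47,437 MB = 44.18 GiB.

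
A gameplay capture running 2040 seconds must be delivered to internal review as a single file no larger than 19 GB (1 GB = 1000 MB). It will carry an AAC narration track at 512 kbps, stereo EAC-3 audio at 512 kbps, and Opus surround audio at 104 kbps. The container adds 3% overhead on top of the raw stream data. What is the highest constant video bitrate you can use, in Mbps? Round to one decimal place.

Budget: 19 GB = 152000.0 Mb.
Stream payload after overhead: 152000.0 / 1.03 = 147572.8 Mb.
Total bitrate budget: 147572.8 Mb / 2040 s = 72.340 Mbps.
Audio total: 512 + 512 + 104 = 1128 kbps = 1.128 Mbps.
Video: 72.340 − 1.128 = 71.212 Mbps.

71.2 Mbps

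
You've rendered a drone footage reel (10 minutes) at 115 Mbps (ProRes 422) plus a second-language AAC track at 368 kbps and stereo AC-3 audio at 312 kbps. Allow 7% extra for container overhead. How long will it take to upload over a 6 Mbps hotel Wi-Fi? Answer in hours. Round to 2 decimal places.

10 min = 600 s
Audio total: 368 + 312 = 680 kbps = 0.680 Mbps.
Total bitrate: 115.680 Mbps.
File: 115.680 Mbps × 600 s = 69408.0 Mb.
With 7% container overhead: ×1.07. → 74266.6 Mb.
At 6 Mbps: 74266.6 / 6 = 12377.8 s ≈ 3.44 hours.

3.44 hours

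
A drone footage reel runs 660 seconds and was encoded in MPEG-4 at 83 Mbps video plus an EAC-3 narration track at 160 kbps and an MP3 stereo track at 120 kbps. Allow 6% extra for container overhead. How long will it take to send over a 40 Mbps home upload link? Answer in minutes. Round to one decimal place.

Audio total: 160 + 120 = 280 kbps = 0.280 Mbps.
Total bitrate: 83.280 Mbps.
File: 83.280 Mbps × 660 s = 54964.8 Mb.
With 6% container overhead: ×1.06. → 58262.7 Mb.
At 40 Mbps: 58262.7 / 40 = 1456.6 s ≈ 24.3 minutes.

24.3 minutes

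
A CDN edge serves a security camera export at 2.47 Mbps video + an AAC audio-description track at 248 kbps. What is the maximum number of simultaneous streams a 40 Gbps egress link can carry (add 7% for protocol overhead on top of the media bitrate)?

Audio: 248 kbps = 0.248 Mbps.
Per-viewer media rate: 2.718 Mbps.
On the wire with 7% overhead: 2.908 Mbps.
40 Gbps = 40,000 Mbps; 40,000 / 2.908 = 13753.93 → 13753 viewers.

13753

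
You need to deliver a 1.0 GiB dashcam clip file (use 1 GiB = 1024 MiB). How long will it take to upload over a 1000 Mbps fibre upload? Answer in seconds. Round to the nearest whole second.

File: 1.0 GiB = 8589.9 Mb.
At 1000 Mbps: 8589.9 / 1000 = 8.6 s ≈ 8.59 seconds.

9 seconds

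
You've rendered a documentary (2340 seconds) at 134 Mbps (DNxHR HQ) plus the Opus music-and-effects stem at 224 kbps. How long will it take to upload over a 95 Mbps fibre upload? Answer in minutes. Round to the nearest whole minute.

55 minutes

Audio: 224 kbps = 0.224 Mbps.
Total bitrate: 134.224 Mbps.
File: 134.224 Mbps × 2340 s = 314084.2 Mb.
At 95 Mbps: 314084.2 / 95 = 3306.1 s ≈ 55.1 minutes.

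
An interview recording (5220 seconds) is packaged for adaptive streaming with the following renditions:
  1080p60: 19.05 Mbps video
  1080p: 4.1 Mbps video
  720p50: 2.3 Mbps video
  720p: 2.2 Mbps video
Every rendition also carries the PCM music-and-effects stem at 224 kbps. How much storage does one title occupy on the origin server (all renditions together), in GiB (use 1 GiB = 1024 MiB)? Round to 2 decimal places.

Audio: 224 kbps = 0.224 Mbps.
Sum of rendition bitrates: (19.05+0.224) + (4.1+0.224) + (2.3+0.224) + (2.2+0.224) = 28.546 Mbps.
× 5220 s = 149,010 Mb = 18,626 MB = 17.35 GiB.

17.35 GiB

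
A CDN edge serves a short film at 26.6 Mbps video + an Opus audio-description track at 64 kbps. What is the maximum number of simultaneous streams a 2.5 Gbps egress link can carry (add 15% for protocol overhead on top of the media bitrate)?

81

Audio: 64 kbps = 0.064 Mbps.
Per-viewer media rate: 26.664 Mbps.
On the wire with 15% overhead: 30.664 Mbps.
2.5 Gbps = 2,500 Mbps; 2,500 / 30.664 = 81.53 → 81 viewers.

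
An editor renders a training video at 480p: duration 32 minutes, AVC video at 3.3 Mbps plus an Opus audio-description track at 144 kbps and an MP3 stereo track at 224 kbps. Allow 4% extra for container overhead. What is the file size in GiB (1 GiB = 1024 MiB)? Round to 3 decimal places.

32 min = 1920 s
Audio total: 144 + 224 = 368 kbps = 0.368 Mbps.
Total bitrate: 3.3 + 0.368 = 3.668 Mbps.
Stream data: 3.668 Mbps × 1920 s = 7042.6 Mb.
With 4% container overhead: ×1.04.
7,324 Mb = 915,532,800 bytes ÷ 1,073,741,824 = 0.8527 GiB.

0.853 GiB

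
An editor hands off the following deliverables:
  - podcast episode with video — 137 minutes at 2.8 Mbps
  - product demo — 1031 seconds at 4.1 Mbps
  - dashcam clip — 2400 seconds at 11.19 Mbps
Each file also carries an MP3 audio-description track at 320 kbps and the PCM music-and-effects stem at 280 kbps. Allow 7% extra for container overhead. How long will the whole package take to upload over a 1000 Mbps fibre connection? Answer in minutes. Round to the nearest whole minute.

1 minutes

Audio total: 320 + 280 = 600 kbps = 0.600 Mbps.
podcast episode with video: 3.400 Mbps × 8220 s × 1.07 = 29904.4 Mb
product demo: 4.700 Mbps × 1031 s × 1.07 = 5184.9 Mb
dashcam clip: 11.790 Mbps × 2400 s × 1.07 = 30276.7 Mb
Total: 65366.0 Mb = 8170.7 MB.
At 1000 Mbps: 65366.0 / 1000 = 65 s ≈ 1.09 minutes.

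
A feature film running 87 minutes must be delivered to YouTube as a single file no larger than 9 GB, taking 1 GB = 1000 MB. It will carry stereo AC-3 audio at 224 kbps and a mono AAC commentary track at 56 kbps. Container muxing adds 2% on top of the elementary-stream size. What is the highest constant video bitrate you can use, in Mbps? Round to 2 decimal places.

13.24 Mbps

Budget: 9 GB = 72000.0 Mb.
Stream payload after overhead: 72000.0 / 1.02 = 70588.2 Mb.
87 min = 5220 s
Total bitrate budget: 70588.2 Mb / 5220 s = 13.523 Mbps.
Audio total: 224 + 56 = 280 kbps = 0.280 Mbps.
Video: 13.523 − 0.280 = 13.243 Mbps.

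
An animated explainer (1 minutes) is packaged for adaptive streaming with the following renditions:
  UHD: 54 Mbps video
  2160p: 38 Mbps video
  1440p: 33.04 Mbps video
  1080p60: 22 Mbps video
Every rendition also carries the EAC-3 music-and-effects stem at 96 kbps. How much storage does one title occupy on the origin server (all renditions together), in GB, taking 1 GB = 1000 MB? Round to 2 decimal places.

1.11 GB

Audio: 96 kbps = 0.096 Mbps.
Sum of rendition bitrates: (54+0.096) + (38+0.096) + (33.04+0.096) + (22+0.096) = 147.424 Mbps.
× 60 s = 8,845 Mb = 1,106 MB = 1.106 GB.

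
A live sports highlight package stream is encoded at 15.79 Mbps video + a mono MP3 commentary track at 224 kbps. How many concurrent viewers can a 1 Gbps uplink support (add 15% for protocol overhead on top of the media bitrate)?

Audio: 224 kbps = 0.224 Mbps.
Per-viewer media rate: 16.014 Mbps.
On the wire with 15% overhead: 18.416 Mbps.
1 Gbps = 1,000 Mbps; 1,000 / 18.416 = 54.30 → 54 viewers.

54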